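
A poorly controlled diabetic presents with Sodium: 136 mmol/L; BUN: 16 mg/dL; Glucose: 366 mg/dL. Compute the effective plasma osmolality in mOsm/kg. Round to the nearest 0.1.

292.3 mOsm/kg

Effective osmolality excludes urea (freely permeant across cell membranes):
2·Na + glucose/18
= 2·136 + 366/18
= 272 + 20.33
= 292.33 mOsm/kg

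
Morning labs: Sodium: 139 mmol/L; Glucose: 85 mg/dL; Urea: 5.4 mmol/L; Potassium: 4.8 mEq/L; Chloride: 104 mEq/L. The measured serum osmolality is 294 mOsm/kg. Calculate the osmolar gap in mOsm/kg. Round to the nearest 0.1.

Calculated osmolality = 2·Na + glucose/18 + urea
= 2·139 + 85/18 + 5.4
= 278 + 4.72 + 5.40
= 288.12 mOsm/kg ≈ 288.1 mOsm/kg
Osmolar gap = measured − calculated = 294 − 288.1 = 5.9 mOsm/kg

5.9 mOsm/kg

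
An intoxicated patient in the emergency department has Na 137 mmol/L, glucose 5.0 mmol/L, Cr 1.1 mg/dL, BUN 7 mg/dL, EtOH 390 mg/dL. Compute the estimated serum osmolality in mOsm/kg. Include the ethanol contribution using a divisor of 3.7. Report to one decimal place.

Calculated osmolality = 2·Na + glucose + BUN/2.8 + ethanol/3.7
= 2·137 + 5 + 7/2.8 + 390/3.7
= 274 + 5 + 2.50 + 105.41
= 386.91 mOsm/kg

386.9 mOsm/kg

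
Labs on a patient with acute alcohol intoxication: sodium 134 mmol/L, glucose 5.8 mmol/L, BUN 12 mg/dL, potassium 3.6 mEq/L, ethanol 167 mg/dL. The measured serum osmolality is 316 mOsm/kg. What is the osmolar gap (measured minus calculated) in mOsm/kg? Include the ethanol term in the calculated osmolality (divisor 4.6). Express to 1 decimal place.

Calculated osmolality = 2·Na + glucose + BUN/2.8 + ethanol/4.6
= 2·134 + 5.8 + 12/2.8 + 167/4.6
= 268 + 5.80 + 4.29 + 36.30
= 314.39 mOsm/kg ≈ 314.4 mOsm/kg
Osmolar gap = measured − calculated = 316 − 314.4 = 1.6 mOsm/kg

1.6 mOsm/kg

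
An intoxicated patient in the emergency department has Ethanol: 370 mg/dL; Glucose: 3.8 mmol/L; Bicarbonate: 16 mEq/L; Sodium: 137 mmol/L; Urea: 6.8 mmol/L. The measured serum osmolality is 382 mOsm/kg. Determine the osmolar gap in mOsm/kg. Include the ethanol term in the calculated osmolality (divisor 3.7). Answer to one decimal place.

Calculated osmolality = 2·Na + glucose + urea + ethanol/3.7
= 2·137 + 3.8 + 6.8 + 370/3.7
= 274 + 3.80 + 6.80 + 100
= 384.6 mOsm/kg ≈ 384.6 mOsm/kg
Osmolar gap = measured − calculated = 382 − 384.6 = -2.6 mOsm/kg

-2.6 mOsm/kg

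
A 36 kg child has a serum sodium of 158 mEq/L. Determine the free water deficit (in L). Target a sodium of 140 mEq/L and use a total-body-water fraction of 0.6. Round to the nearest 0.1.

2.8 L

TBW = 0.6 · 36 = 21.6 L
Free water deficit = TBW · (Na/140 − 1)
= 21.6 · (158/140 − 1)
= 21.6 · 0.1286
= 2.78 L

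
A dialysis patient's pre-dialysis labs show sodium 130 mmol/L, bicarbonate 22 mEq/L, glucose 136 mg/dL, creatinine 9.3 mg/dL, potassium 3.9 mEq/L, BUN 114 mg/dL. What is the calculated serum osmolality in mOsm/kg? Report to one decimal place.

Calculated osmolality = 2·Na + glucose/18 + BUN/2.8
= 2·130 + 136/18 + 114/2.8
= 260 + 7.56 + 40.71
= 308.27 mOsm/kg

308.3 mOsm/kg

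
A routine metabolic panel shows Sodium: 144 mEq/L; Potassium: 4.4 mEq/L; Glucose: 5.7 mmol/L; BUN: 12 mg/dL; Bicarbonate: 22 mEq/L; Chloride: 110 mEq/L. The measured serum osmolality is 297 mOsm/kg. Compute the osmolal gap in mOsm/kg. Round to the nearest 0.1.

Calculated osmolality = 2·Na + glucose + BUN/2.8
= 2·144 + 5.7 + 12/2.8
= 288 + 5.70 + 4.29
= 297.99 mOsm/kg ≈ 298.0 mOsm/kg
Osmolar gap = measured − calculated = 297 − 298.0 = -1.0 mOsm/kg

-1.0 mOsm/kg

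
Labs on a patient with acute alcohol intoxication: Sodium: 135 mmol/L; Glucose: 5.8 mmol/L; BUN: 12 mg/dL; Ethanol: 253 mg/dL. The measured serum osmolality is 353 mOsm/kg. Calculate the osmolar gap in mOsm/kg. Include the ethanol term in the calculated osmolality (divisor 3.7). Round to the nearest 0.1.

4.5 mOsm/kg

Calculated osmolality = 2·Na + glucose + BUN/2.8 + ethanol/3.7
= 2·135 + 5.8 + 12/2.8 + 253/3.7
= 270 + 5.80 + 4.29 + 68.38
= 348.47 mOsm/kg ≈ 348.5 mOsm/kg
Osmolar gap = measured − calculated = 353 − 348.5 = 4.5 mOsm/kg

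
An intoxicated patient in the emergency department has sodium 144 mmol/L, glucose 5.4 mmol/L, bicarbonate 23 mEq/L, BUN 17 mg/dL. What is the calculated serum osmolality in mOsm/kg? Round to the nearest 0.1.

299.5 mOsm/kg

Calculated osmolality = 2·Na + glucose + BUN/2.8
= 2·144 + 5.4 + 17/2.8
= 288 + 5.40 + 6.07
= 299.47 mOsm/kg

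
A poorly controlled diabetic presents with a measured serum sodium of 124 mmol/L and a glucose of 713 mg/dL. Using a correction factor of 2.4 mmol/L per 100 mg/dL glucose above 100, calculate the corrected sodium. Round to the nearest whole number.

139 mmol/L

Corrected Na = measured Na + 2.4 · (glucose − 100)/100
= 124 + 2.4 · (713 − 100)/100
= 124 + 14.7
= 138.7 mmol/L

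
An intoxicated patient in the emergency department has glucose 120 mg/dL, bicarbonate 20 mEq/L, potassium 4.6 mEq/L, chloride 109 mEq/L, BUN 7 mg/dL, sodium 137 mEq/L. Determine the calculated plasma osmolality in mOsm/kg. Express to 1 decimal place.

283.2 mOsm/kg

Calculated osmolality = 2·Na + glucose/18 + BUN/2.8
= 2·137 + 120/18 + 7/2.8
= 274 + 6.67 + 2.50
= 283.17 mOsm/kg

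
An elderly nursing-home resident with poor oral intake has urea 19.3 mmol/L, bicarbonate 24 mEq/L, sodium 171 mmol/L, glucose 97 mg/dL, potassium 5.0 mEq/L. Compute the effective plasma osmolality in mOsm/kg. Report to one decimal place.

347.4 mOsm/kg

Effective osmolality excludes urea (freely permeant across cell membranes):
2·Na + glucose/18
= 2·171 + 97/18
= 342 + 5.39
= 347.39 mOsm/kg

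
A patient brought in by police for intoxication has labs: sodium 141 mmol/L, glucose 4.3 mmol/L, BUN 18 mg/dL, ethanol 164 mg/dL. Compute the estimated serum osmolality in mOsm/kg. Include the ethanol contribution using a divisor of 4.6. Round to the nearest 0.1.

Calculated osmolality = 2·Na + glucose + BUN/2.8 + ethanol/4.6
= 2·141 + 4.3 + 18/2.8 + 164/4.6
= 282 + 4.30 + 6.43 + 35.65
= 328.38 mOsm/kg

328.4 mOsm/kg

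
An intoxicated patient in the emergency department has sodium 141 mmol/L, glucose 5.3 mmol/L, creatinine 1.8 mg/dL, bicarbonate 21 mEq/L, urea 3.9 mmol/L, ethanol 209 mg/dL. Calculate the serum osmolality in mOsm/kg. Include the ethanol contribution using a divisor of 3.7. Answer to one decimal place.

347.7 mOsm/kg

Calculated osmolality = 2·Na + glucose + urea + ethanol/3.7
= 2·141 + 5.3 + 3.9 + 209/3.7
= 282 + 5.30 + 3.90 + 56.49
= 347.69 mOsm/kg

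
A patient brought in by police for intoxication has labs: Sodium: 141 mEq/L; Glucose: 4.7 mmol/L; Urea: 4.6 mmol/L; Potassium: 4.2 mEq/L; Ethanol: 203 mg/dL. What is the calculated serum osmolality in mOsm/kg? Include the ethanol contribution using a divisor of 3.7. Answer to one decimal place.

Calculated osmolality = 2·Na + glucose + urea + ethanol/3.7
= 2·141 + 4.7 + 4.6 + 203/3.7
= 282 + 4.70 + 4.60 + 54.86
= 346.16 mOsm/kg

346.2 mOsm/kg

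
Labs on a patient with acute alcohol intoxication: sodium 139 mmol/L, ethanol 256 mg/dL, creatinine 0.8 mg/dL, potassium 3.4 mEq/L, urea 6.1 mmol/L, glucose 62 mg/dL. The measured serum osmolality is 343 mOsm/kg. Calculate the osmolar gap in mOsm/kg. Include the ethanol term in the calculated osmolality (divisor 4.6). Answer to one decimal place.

-0.2 mOsm/kg

Calculated osmolality = 2·Na + glucose/18 + urea + ethanol/4.6
= 2·139 + 62/18 + 6.1 + 256/4.6
= 278 + 3.44 + 6.10 + 55.65
= 343.19 mOsm/kg ≈ 343.2 mOsm/kg
Osmolar gap = measured − calculated = 343 − 343.2 = -0.2 mOsm/kg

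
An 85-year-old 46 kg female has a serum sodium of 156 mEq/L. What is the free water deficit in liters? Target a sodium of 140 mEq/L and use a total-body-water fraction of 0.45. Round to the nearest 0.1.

2.4 L

TBW = 0.45 · 46 = 20.7 L
Free water deficit = TBW · (Na/140 − 1)
= 20.7 · (156/140 − 1)
= 20.7 · 0.1143
= 2.37 L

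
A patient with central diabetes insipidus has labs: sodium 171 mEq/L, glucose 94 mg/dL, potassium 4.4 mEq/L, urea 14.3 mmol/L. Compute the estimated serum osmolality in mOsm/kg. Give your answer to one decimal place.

Calculated osmolality = 2·Na + glucose/18 + urea
= 2·171 + 94/18 + 14.3
= 342 + 5.22 + 14.30
= 361.52 mOsm/kg

361.5 mOsm/kg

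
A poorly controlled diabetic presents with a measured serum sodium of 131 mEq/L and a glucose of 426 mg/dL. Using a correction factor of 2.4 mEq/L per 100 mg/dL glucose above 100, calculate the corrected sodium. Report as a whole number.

139 mEq/L

Corrected Na = measured Na + 2.4 · (glucose − 100)/100
= 131 + 2.4 · (426 − 100)/100
= 131 + 7.8
= 138.8 mEq/L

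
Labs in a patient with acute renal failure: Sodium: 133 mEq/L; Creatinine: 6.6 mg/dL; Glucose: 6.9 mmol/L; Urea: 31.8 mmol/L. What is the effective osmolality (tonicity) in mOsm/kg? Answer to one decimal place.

Effective osmolality excludes urea (freely permeant across cell membranes):
2·Na + glucose
= 2·133 + 6.9
= 266 + 6.9
= 272.9 mOsm/kg

272.9 mOsm/kg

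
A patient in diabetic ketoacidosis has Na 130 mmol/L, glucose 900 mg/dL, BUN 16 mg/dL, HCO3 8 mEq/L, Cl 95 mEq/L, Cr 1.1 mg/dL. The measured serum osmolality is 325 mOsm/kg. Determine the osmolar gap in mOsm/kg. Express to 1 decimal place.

9.3 mOsm/kg

Calculated osmolality = 2·Na + glucose/18 + BUN/2.8
= 2·130 + 900/18 + 16/2.8
= 260 + 50 + 5.71
= 315.71 mOsm/kg ≈ 315.7 mOsm/kg
Osmolar gap = measured − calculated = 325 − 315.7 = 9.3 mOsm/kg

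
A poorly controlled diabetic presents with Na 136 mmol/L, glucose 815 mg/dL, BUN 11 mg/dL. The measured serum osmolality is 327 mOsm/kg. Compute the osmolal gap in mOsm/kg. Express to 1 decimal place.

5.8 mOsm/kg

Calculated osmolality = 2·Na + glucose/18 + BUN/2.8
= 2·136 + 815/18 + 11/2.8
= 272 + 45.28 + 3.93
= 321.21 mOsm/kg ≈ 321.2 mOsm/kg
Osmolar gap = measured − calculated = 327 − 321.2 = 5.8 mOsm/kg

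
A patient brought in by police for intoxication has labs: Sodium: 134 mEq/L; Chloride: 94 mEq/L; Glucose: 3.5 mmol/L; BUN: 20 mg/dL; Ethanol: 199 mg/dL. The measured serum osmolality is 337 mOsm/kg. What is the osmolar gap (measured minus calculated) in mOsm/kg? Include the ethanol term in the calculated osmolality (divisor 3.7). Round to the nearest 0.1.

4.6 mOsm/kg

Calculated osmolality = 2·Na + glucose + BUN/2.8 + ethanol/3.7
= 2·134 + 3.5 + 20/2.8 + 199/3.7
= 268 + 3.50 + 7.14 + 53.78
= 332.42 mOsm/kg ≈ 332.4 mOsm/kg
Osmolar gap = measured − calculated = 337 − 332.4 = 4.6 mOsm/kg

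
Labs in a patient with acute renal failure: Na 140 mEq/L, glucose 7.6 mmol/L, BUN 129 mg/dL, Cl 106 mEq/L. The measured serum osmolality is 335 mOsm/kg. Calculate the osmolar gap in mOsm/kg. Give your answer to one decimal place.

Calculated osmolality = 2·Na + glucose + BUN/2.8
= 2·140 + 7.6 + 129/2.8
= 280 + 7.60 + 46.07
= 333.67 mOsm/kg ≈ 333.7 mOsm/kg
Osmolar gap = measured − calculated = 335 − 333.7 = 1.3 mOsm/kg

1.3 mOsm/kg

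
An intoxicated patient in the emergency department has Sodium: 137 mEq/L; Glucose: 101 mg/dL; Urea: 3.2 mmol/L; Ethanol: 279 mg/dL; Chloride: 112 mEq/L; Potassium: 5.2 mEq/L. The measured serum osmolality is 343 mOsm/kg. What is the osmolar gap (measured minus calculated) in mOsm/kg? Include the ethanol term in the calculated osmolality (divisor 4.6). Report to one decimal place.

-0.5 mOsm/kg

Calculated osmolality = 2·Na + glucose/18 + urea + ethanol/4.6
= 2·137 + 101/18 + 3.2 + 279/4.6
= 274 + 5.61 + 3.20 + 60.65
= 343.46 mOsm/kg ≈ 343.5 mOsm/kg
Osmolar gap = measured − calculated = 343 − 343.5 = -0.5 mOsm/kg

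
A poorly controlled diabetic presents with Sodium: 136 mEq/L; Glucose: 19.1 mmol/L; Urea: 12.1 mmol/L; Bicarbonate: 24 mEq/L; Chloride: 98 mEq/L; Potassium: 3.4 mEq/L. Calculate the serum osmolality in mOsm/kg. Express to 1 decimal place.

Calculated osmolality = 2·Na + glucose + urea
= 2·136 + 19.1 + 12.1
= 272 + 19.10 + 12.10
= 303.2 mOsm/kg

303.2 mOsm/kg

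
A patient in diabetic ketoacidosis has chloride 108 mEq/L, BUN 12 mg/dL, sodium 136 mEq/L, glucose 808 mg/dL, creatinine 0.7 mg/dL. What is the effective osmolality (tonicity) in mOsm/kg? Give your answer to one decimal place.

316.9 mOsm/kg

Effective osmolality excludes urea (freely permeant across cell membranes):
2·Na + glucose/18
= 2·136 + 808/18
= 272 + 44.89
= 316.89 mOsm/kg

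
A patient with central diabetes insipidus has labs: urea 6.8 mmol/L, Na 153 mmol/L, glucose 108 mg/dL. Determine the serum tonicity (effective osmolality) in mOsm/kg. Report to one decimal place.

Effective osmolality excludes urea (freely permeant across cell membranes):
2·Na + glucose/18
= 2·153 + 108/18
= 306 + 6
= 312 mOsm/kg

312.0 mOsm/kg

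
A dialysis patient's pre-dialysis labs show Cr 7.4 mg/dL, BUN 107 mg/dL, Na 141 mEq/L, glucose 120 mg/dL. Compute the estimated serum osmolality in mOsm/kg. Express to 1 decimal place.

Calculated osmolality = 2·Na + glucose/18 + BUN/2.8
= 2·141 + 120/18 + 107/2.8
= 282 + 6.67 + 38.21
= 326.88 mOsm/kg

326.9 mOsm/kg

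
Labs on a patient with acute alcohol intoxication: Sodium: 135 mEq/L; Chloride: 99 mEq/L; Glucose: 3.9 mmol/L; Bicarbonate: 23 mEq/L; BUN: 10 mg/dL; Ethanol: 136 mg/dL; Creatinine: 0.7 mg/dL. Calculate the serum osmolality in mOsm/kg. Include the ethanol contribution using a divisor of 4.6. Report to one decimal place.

Calculated osmolality = 2·Na + glucose + BUN/2.8 + ethanol/4.6
= 2·135 + 3.9 + 10/2.8 + 136/4.6
= 270 + 3.90 + 3.57 + 29.57
= 307.04 mOsm/kg

307.0 mOsm/kg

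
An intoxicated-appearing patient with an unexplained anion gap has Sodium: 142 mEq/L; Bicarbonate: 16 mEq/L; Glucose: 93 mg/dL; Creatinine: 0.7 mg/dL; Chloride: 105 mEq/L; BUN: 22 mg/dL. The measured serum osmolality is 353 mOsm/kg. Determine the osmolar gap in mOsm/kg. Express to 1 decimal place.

Calculated osmolality = 2·Na + glucose/18 + BUN/2.8
= 2·142 + 93/18 + 22/2.8
= 284 + 5.17 + 7.86
= 297.03 mOsm/kg ≈ 297.0 mOsm/kg
Osmolar gap = measured − calculated = 353 − 297.0 = 56.0 mOsm/kg

56.0 mOsm/kg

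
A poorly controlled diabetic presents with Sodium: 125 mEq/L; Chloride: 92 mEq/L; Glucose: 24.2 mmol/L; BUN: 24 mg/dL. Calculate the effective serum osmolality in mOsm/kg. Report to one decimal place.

Effective osmolality excludes urea (freely permeant across cell membranes):
2·Na + glucose
= 2·125 + 24.2
= 250 + 24.2
= 274.2 mOsm/kg

274.2 mOsm/kg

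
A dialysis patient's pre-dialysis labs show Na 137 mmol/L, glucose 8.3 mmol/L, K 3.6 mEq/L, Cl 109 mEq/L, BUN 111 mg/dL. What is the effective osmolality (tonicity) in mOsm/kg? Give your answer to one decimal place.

282.3 mOsm/kg

Effective osmolality excludes urea (freely permeant across cell membranes):
2·Na + glucose
= 2·137 + 8.3
= 274 + 8.3
= 282.3 mOsm/kg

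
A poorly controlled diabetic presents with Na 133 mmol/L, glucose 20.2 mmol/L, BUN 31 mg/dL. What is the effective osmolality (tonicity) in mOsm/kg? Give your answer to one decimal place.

Effective osmolality excludes urea (freely permeant across cell membranes):
2·Na + glucose
= 2·133 + 20.2
= 266 + 20.2
= 286.2 mOsm/kg

286.2 mOsm/kg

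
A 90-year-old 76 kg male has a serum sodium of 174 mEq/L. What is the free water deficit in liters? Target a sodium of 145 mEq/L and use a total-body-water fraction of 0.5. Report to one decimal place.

TBW = 0.5 · 76 = 38 L
Free water deficit = TBW · (Na/145 − 1)
= 38 · (174/145 − 1)
= 38 · 0.2
= 7.6 L

7.6 L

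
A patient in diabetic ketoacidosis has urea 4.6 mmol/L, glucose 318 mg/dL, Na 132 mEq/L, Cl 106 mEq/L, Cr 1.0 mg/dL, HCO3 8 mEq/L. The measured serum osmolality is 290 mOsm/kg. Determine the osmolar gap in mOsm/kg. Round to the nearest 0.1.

3.7 mOsm/kg

Calculated osmolality = 2·Na + glucose/18 + urea
= 2·132 + 318/18 + 4.6
= 264 + 17.67 + 4.60
= 286.27 mOsm/kg ≈ 286.3 mOsm/kg
Osmolar gap = measured − calculated = 290 − 286.3 = 3.7 mOsm/kg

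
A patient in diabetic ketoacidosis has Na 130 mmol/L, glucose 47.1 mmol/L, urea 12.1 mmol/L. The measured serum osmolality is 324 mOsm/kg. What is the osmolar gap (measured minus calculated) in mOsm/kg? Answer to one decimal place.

Calculated osmolality = 2·Na + glucose + urea
= 2·130 + 47.1 + 12.1
= 260 + 47.10 + 12.10
= 319.2 mOsm/kg ≈ 319.2 mOsm/kg
Osmolar gap = measured − calculated = 324 − 319.2 = 4.8 mOsm/kg

4.8 mOsm/kg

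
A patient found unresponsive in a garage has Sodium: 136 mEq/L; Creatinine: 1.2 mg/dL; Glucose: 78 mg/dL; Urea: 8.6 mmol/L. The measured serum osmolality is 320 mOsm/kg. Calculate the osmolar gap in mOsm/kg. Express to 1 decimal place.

35.1 mOsm/kg

Calculated osmolality = 2·Na + glucose/18 + urea
= 2·136 + 78/18 + 8.6
= 272 + 4.33 + 8.60
= 284.93 mOsm/kg ≈ 284.9 mOsm/kg
Osmolar gap = measured − calculated = 320 − 284.9 = 35.1 mOsm/kg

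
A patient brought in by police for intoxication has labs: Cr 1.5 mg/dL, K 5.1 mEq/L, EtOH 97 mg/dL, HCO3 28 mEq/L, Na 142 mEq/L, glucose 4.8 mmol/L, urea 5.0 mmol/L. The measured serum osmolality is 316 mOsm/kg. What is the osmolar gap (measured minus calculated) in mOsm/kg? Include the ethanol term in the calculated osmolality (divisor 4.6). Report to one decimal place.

Calculated osmolality = 2·Na + glucose + urea + ethanol/4.6
= 2·142 + 4.8 + 5 + 97/4.6
= 284 + 4.80 + 5 + 21.09
= 314.89 mOsm/kg ≈ 314.9 mOsm/kg
Osmolar gap = measured − calculated = 316 − 314.9 = 1.1 mOsm/kg

1.1 mOsm/kg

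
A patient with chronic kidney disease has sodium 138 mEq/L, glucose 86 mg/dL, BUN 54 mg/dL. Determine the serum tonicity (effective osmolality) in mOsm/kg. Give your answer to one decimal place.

Effective osmolality excludes urea (freely permeant across cell membranes):
2·Na + glucose/18
= 2·138 + 86/18
= 276 + 4.78
= 280.78 mOsm/kg

280.8 mOsm/kg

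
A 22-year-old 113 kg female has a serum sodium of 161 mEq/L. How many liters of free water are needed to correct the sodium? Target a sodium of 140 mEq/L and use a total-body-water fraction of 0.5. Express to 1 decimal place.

8.5 L

TBW = 0.5 · 113 = 56.5 L
Free water deficit = TBW · (Na/140 − 1)
= 56.5 · (161/140 − 1)
= 56.5 · 0.15
= 8.47 L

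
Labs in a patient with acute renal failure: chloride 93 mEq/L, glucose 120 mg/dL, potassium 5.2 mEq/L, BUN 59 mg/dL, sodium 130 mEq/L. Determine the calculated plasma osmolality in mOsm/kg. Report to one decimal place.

Calculated osmolality = 2·Na + glucose/18 + BUN/2.8
= 2·130 + 120/18 + 59/2.8
= 260 + 6.67 + 21.07
= 287.74 mOsm/kg

287.7 mOsm/kg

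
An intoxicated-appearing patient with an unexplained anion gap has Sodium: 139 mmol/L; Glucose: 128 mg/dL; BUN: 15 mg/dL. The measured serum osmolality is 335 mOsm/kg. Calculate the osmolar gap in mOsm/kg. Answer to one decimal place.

Calculated osmolality = 2·Na + glucose/18 + BUN/2.8
= 2·139 + 128/18 + 15/2.8
= 278 + 7.11 + 5.36
= 290.47 mOsm/kg ≈ 290.5 mOsm/kg
Osmolar gap = measured − calculated = 335 − 290.5 = 44.5 mOsm/kg

44.5 mOsm/kg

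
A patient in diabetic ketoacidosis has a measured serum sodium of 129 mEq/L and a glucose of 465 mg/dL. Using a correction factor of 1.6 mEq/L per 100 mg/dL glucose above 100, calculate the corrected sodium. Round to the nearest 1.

135 mEq/L

Corrected Na = measured Na + 1.6 · (glucose − 100)/100
= 129 + 1.6 · (465 − 100)/100
= 129 + 5.8
= 134.8 mEq/L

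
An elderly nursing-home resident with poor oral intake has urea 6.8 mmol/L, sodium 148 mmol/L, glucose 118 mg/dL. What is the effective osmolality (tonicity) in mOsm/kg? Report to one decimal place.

Effective osmolality excludes urea (freely permeant across cell membranes):
2·Na + glucose/18
= 2·148 + 118/18
= 296 + 6.56
= 302.56 mOsm/kg

302.6 mOsm/kg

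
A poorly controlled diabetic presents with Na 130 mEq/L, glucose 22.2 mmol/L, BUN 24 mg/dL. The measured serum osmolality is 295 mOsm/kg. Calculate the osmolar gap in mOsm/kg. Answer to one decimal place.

4.2 mOsm/kg

Calculated osmolality = 2·Na + glucose + BUN/2.8
= 2·130 + 22.2 + 24/2.8
= 260 + 22.20 + 8.57
= 290.77 mOsm/kg ≈ 290.8 mOsm/kg
Osmolar gap = measured − calculated = 295 − 290.8 = 4.2 mOsm/kg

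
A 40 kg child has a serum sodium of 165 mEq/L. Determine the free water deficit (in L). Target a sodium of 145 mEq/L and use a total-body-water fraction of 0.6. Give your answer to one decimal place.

TBW = 0.6 · 40 = 24 L
Free water deficit = TBW · (Na/145 − 1)
= 24 · (165/145 − 1)
= 24 · 0.1379
= 3.31 L

3.3 L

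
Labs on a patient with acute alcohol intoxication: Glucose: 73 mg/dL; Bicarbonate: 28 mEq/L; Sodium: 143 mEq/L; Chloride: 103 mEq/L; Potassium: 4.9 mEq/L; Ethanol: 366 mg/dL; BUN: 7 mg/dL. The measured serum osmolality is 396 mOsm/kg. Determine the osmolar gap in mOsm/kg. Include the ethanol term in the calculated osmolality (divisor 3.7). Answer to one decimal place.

Calculated osmolality = 2·Na + glucose/18 + BUN/2.8 + ethanol/3.7
= 2·143 + 73/18 + 7/2.8 + 366/3.7
= 286 + 4.06 + 2.50 + 98.92
= 391.48 mOsm/kg ≈ 391.5 mOsm/kg
Osmolar gap = measured − calculated = 396 − 391.5 = 4.5 mOsm/kg

4.5 mOsm/kg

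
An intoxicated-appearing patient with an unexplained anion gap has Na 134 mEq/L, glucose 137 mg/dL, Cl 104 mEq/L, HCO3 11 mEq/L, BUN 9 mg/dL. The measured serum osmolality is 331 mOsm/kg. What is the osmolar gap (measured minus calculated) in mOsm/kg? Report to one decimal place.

Calculated osmolality = 2·Na + glucose/18 + BUN/2.8
= 2·134 + 137/18 + 9/2.8
= 268 + 7.61 + 3.21
= 278.82 mOsm/kg ≈ 278.8 mOsm/kg
Osmolar gap = measured − calculated = 331 − 278.8 = 52.2 mOsm/kg

52.2 mOsm/kg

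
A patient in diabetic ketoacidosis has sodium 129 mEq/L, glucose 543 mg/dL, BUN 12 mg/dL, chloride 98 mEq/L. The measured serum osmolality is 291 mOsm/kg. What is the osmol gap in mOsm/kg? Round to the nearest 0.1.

-1.5 mOsm/kg

Calculated osmolality = 2·Na + glucose/18 + BUN/2.8
= 2·129 + 543/18 + 12/2.8
= 258 + 30.17 + 4.29
= 292.46 mOsm/kg ≈ 292.5 mOsm/kg
Osmolar gap = measured − calculated = 291 − 292.5 = -1.5 mOsm/kg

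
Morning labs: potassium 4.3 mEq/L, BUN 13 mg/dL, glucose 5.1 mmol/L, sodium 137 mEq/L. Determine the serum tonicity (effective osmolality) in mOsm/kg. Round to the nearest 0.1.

Effective osmolality excludes urea (freely permeant across cell membranes):
2·Na + glucose
= 2·137 + 5.1
= 274 + 5.1
= 279.1 mOsm/kg

279.1 mOsm/kg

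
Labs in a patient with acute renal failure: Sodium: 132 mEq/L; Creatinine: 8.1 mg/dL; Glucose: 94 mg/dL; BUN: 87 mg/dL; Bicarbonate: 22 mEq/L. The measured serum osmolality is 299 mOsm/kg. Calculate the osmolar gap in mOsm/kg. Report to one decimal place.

Calculated osmolality = 2·Na + glucose/18 + BUN/2.8
= 2·132 + 94/18 + 87/2.8
= 264 + 5.22 + 31.07
= 300.29 mOsm/kg ≈ 300.3 mOsm/kg
Osmolar gap = measured − calculated = 299 − 300.3 = -1.3 mOsm/kg

-1.3 mOsm/kg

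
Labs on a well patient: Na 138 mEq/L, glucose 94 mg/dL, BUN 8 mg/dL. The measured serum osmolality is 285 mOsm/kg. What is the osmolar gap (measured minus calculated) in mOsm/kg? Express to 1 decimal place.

0.9 mOsm/kg

Calculated osmolality = 2·Na + glucose/18 + BUN/2.8
= 2·138 + 94/18 + 8/2.8
= 276 + 5.22 + 2.86
= 284.08 mOsm/kg ≈ 284.1 mOsm/kg
Osmolar gap = measured − calculated = 285 − 284.1 = 0.9 mOsm/kg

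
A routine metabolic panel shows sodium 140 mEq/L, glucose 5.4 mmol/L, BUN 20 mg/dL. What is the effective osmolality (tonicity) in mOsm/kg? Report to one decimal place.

Effective osmolality excludes urea (freely permeant across cell membranes):
2·Na + glucose
= 2·140 + 5.4
= 280 + 5.4
= 285.4 mOsm/kg

285.4 mOsm/kg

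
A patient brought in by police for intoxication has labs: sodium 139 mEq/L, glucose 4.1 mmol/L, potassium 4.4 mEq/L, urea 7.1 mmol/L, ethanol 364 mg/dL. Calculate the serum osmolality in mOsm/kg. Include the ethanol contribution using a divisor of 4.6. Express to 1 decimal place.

368.3 mOsm/kg

Calculated osmolality = 2·Na + glucose + urea + ethanol/4.6
= 2·139 + 4.1 + 7.1 + 364/4.6
= 278 + 4.10 + 7.10 + 79.13
= 368.33 mOsm/kg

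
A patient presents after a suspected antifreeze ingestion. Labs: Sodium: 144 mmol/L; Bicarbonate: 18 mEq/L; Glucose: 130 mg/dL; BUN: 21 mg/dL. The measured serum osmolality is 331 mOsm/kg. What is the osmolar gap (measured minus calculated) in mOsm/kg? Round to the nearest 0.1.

28.3 mOsm/kg

Calculated osmolality = 2·Na + glucose/18 + BUN/2.8
= 2·144 + 130/18 + 21/2.8
= 288 + 7.22 + 7.50
= 302.72 mOsm/kg ≈ 302.7 mOsm/kg
Osmolar gap = measured − calculated = 331 − 302.7 = 28.3 mOsm/kg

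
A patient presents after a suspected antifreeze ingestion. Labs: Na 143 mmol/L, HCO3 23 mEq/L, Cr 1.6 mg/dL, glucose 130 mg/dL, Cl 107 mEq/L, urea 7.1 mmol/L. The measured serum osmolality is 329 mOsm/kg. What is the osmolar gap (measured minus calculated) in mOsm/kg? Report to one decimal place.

Calculated osmolality = 2·Na + glucose/18 + urea
= 2·143 + 130/18 + 7.1
= 286 + 7.22 + 7.10
= 300.32 mOsm/kg ≈ 300.3 mOsm/kg
Osmolar gap = measured − calculated = 329 − 300.3 = 28.7 mOsm/kg

28.7 mOsm/kg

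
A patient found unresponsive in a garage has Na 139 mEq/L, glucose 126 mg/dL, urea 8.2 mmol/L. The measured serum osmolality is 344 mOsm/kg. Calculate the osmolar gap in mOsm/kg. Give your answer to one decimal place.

Calculated osmolality = 2·Na + glucose/18 + urea
= 2·139 + 126/18 + 8.2
= 278 + 7 + 8.20
= 293.2 mOsm/kg ≈ 293.2 mOsm/kg
Osmolar gap = measured − calculated = 344 − 293.2 = 50.8 mOsm/kg

50.8 mOsm/kg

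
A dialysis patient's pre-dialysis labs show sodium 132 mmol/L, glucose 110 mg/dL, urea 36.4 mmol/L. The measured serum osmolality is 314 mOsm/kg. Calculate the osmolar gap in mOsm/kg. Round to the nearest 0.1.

7.5 mOsm/kg

Calculated osmolality = 2·Na + glucose/18 + urea
= 2·132 + 110/18 + 36.4
= 264 + 6.11 + 36.40
= 306.51 mOsm/kg ≈ 306.5 mOsm/kg
Osmolar gap = measured − calculated = 314 − 306.5 = 7.5 mOsm/kg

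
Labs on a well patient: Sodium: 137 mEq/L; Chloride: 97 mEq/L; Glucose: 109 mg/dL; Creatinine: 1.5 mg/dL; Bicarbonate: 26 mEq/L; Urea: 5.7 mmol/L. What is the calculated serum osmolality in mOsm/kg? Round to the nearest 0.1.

Calculated osmolality = 2·Na + glucose/18 + urea
= 2·137 + 109/18 + 5.7
= 274 + 6.06 + 5.70
= 285.76 mOsm/kg

285.8 mOsm/kg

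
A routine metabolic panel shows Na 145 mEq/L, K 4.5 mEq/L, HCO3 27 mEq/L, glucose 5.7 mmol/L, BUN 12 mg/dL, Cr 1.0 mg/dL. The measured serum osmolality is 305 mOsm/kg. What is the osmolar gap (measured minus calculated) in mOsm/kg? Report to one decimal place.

5.0 mOsm/kg

Calculated osmolality = 2·Na + glucose + BUN/2.8
= 2·145 + 5.7 + 12/2.8
= 290 + 5.70 + 4.29
= 299.99 mOsm/kg ≈ 300.0 mOsm/kg
Osmolar gap = measured − calculated = 305 − 300.0 = 5.0 mOsm/kg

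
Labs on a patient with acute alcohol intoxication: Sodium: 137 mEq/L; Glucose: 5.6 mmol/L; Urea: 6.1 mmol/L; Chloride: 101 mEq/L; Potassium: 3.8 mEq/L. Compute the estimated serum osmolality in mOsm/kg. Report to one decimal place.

Calculated osmolality = 2·Na + glucose + urea
= 2·137 + 5.6 + 6.1
= 274 + 5.60 + 6.10
= 285.7 mOsm/kg

285.7 mOsm/kg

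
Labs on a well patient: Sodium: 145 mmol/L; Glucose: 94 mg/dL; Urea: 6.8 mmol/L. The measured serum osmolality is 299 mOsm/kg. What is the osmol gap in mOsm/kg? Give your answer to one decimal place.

Calculated osmolality = 2·Na + glucose/18 + urea
= 2·145 + 94/18 + 6.8
= 290 + 5.22 + 6.80
= 302.02 mOsm/kg ≈ 302.0 mOsm/kg
Osmolar gap = measured − calculated = 299 − 302.0 = -3.0 mOsm/kg

-3.0 mOsm/kg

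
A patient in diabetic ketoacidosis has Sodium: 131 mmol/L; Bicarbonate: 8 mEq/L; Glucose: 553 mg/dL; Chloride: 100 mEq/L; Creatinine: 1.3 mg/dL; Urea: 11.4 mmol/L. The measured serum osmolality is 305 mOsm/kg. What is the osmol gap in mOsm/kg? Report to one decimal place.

0.9 mOsm/kg

Calculated osmolality = 2·Na + glucose/18 + urea
= 2·131 + 553/18 + 11.4
= 262 + 30.72 + 11.40
= 304.12 mOsm/kg ≈ 304.1 mOsm/kg
Osmolar gap = measured − calculated = 305 − 304.1 = 0.9 mOsm/kg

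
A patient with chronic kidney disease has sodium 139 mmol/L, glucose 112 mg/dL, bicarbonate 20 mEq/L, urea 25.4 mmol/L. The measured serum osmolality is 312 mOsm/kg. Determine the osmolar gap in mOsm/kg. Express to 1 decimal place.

Calculated osmolality = 2·Na + glucose/18 + urea
= 2·139 + 112/18 + 25.4
= 278 + 6.22 + 25.40
= 309.62 mOsm/kg ≈ 309.6 mOsm/kg
Osmolar gap = measured − calculated = 312 − 309.6 = 2.4 mOsm/kg

2.4 mOsm/kg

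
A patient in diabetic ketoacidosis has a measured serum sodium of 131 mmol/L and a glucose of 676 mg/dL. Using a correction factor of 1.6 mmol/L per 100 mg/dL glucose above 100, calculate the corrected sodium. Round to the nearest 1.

140 mmol/L

Corrected Na = measured Na + 1.6 · (glucose − 100)/100
= 131 + 1.6 · (676 − 100)/100
= 131 + 9.2
= 140.2 mmol/L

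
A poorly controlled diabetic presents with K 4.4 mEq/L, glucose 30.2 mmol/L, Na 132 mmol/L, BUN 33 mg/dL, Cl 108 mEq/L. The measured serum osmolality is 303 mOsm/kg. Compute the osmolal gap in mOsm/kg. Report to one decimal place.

Calculated osmolality = 2·Na + glucose + BUN/2.8
= 2·132 + 30.2 + 33/2.8
= 264 + 30.20 + 11.79
= 305.99 mOsm/kg ≈ 306.0 mOsm/kg
Osmolar gap = measured − calculated = 303 − 306.0 = -3.0 mOsm/kg

-3.0 mOsm/kg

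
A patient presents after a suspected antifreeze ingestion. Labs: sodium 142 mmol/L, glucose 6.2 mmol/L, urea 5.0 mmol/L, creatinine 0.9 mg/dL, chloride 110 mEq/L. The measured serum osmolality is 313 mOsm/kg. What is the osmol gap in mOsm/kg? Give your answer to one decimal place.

17.8 mOsm/kg

Calculated osmolality = 2·Na + glucose + urea
= 2·142 + 6.2 + 5
= 284 + 6.20 + 5
= 295.2 mOsm/kg ≈ 295.2 mOsm/kg
Osmolar gap = measured − calculated = 313 − 295.2 = 17.8 mOsm/kg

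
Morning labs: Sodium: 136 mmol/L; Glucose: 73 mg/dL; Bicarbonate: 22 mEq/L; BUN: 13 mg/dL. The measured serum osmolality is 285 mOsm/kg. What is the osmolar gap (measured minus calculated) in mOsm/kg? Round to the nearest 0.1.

4.3 mOsm/kg

Calculated osmolality = 2·Na + glucose/18 + BUN/2.8
= 2·136 + 73/18 + 13/2.8
= 272 + 4.06 + 4.64
= 280.7 mOsm/kg ≈ 280.7 mOsm/kg
Osmolar gap = measured − calculated = 285 − 280.7 = 4.3 mOsm/kg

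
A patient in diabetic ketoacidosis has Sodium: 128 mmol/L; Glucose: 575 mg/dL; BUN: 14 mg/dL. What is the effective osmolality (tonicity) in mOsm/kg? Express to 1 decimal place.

Effective osmolality excludes urea (freely permeant across cell membranes):
2·Na + glucose/18
= 2·128 + 575/18
= 256 + 31.94
= 287.94 mOsm/kg

287.9 mOsm/kg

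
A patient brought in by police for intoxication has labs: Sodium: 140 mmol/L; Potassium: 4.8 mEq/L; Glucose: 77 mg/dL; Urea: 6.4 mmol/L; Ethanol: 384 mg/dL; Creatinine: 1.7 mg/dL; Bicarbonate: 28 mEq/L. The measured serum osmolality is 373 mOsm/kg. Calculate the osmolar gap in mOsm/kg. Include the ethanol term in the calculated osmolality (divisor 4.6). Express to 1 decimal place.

-1.2 mOsm/kg

Calculated osmolality = 2·Na + glucose/18 + urea + ethanol/4.6
= 2·140 + 77/18 + 6.4 + 384/4.6
= 280 + 4.28 + 6.40 + 83.48
= 374.16 mOsm/kg ≈ 374.2 mOsm/kg
Osmolar gap = measured − calculated = 373 − 374.2 = -1.2 mOsm/kg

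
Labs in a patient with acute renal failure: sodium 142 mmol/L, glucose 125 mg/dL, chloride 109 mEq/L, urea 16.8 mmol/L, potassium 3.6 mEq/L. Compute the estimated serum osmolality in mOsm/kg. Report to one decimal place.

307.7 mOsm/kg

Calculated osmolality = 2·Na + glucose/18 + urea
= 2·142 + 125/18 + 16.8
= 284 + 6.94 + 16.80
= 307.74 mOsm/kg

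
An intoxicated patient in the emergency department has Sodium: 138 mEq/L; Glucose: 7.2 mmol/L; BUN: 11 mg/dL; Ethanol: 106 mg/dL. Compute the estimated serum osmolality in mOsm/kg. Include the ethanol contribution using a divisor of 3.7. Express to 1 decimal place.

315.8 mOsm/kg

Calculated osmolality = 2·Na + glucose + BUN/2.8 + ethanol/3.7
= 2·138 + 7.2 + 11/2.8 + 106/3.7
= 276 + 7.20 + 3.93 + 28.65
= 315.78 mOsm/kg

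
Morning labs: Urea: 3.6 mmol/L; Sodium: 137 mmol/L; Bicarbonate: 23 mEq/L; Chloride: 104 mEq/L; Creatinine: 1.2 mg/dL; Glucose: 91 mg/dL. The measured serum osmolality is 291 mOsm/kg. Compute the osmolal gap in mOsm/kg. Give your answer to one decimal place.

Calculated osmolality = 2·Na + glucose/18 + urea
= 2·137 + 91/18 + 3.6
= 274 + 5.06 + 3.60
= 282.66 mOsm/kg ≈ 282.7 mOsm/kg
Osmolar gap = measured − calculated = 291 − 282.7 = 8.3 mOsm/kg

8.3 mOsm/kg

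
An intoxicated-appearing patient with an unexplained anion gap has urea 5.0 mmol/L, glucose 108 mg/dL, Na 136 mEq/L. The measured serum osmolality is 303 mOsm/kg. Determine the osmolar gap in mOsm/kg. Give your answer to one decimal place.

Calculated osmolality = 2·Na + glucose/18 + urea
= 2·136 + 108/18 + 5
= 272 + 6 + 5
= 283 mOsm/kg ≈ 283.0 mOsm/kg
Osmolar gap = measured − calculated = 303 − 283.0 = 20.0 mOsm/kg

20.0 mOsm/kg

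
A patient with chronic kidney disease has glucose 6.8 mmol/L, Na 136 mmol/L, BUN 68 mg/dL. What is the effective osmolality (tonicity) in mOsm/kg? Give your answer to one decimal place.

278.8 mOsm/kg

Effective osmolality excludes urea (freely permeant across cell membranes):
2·Na + glucose
= 2·136 + 6.8
= 272 + 6.8
= 278.8 mOsm/kg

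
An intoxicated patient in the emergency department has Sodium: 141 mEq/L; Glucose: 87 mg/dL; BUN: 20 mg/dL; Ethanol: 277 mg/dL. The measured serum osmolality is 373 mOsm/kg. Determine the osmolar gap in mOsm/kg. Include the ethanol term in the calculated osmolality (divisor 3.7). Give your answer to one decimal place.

Calculated osmolality = 2·Na + glucose/18 + BUN/2.8 + ethanol/3.7
= 2·141 + 87/18 + 20/2.8 + 277/3.7
= 282 + 4.83 + 7.14 + 74.86
= 368.83 mOsm/kg ≈ 368.8 mOsm/kg
Osmolar gap = measured − calculated = 373 − 368.8 = 4.2 mOsm/kg

4.2 mOsm/kg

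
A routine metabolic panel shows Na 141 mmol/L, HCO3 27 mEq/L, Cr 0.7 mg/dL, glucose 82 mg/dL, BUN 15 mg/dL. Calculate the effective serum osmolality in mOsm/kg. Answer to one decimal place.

286.6 mOsm/kg

Effective osmolality excludes urea (freely permeant across cell membranes):
2·Na + glucose/18
= 2·141 + 82/18
= 282 + 4.56
= 286.56 mOsm/kg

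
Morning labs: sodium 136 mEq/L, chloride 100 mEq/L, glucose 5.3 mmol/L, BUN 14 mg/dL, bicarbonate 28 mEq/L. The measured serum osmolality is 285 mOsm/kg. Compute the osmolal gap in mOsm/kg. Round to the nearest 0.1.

2.7 mOsm/kg

Calculated osmolality = 2·Na + glucose + BUN/2.8
= 2·136 + 5.3 + 14/2.8
= 272 + 5.30 + 5
= 282.3 mOsm/kg ≈ 282.3 mOsm/kg
Osmolar gap = measured − calculated = 285 − 282.3 = 2.7 mOsm/kg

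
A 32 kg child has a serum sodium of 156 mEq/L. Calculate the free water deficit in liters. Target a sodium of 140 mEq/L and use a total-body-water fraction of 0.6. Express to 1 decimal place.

2.2 L

TBW = 0.6 · 32 = 19.2 L
Free water deficit = TBW · (Na/140 − 1)
= 19.2 · (156/140 − 1)
= 19.2 · 0.1143
= 2.19 L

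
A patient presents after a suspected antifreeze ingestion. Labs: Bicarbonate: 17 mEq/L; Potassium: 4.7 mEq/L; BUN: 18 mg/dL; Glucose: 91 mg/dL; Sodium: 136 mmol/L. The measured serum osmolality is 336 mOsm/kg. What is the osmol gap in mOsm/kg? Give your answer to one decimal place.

52.5 mOsm/kg

Calculated osmolality = 2·Na + glucose/18 + BUN/2.8
= 2·136 + 91/18 + 18/2.8
= 272 + 5.06 + 6.43
= 283.49 mOsm/kg ≈ 283.5 mOsm/kg
Osmolar gap = measured − calculated = 336 − 283.5 = 52.5 mOsm/kg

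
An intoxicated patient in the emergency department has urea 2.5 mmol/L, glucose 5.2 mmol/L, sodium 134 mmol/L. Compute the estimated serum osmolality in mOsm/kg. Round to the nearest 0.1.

Calculated osmolality = 2·Na + glucose + urea
= 2·134 + 5.2 + 2.5
= 268 + 5.20 + 2.50
= 275.7 mOsm/kg

275.7 mOsm/kg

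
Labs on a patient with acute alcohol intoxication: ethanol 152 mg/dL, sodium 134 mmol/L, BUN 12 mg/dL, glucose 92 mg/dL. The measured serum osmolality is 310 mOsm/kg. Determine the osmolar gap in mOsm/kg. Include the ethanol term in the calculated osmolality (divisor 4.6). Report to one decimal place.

Calculated osmolality = 2·Na + glucose/18 + BUN/2.8 + ethanol/4.6
= 2·134 + 92/18 + 12/2.8 + 152/4.6
= 268 + 5.11 + 4.29 + 33.04
= 310.44 mOsm/kg ≈ 310.4 mOsm/kg
Osmolar gap = measured − calculated = 310 − 310.4 = -0.4 mOsm/kg

-0.4 mOsm/kg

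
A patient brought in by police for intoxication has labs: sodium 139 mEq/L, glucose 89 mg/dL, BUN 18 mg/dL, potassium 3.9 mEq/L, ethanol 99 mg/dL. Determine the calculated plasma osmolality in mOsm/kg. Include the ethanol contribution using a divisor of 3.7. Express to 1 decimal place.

316.1 mOsm/kg

Calculated osmolality = 2·Na + glucose/18 + BUN/2.8 + ethanol/3.7
= 2·139 + 89/18 + 18/2.8 + 99/3.7
= 278 + 4.94 + 6.43 + 26.76
= 316.13 mOsm/kg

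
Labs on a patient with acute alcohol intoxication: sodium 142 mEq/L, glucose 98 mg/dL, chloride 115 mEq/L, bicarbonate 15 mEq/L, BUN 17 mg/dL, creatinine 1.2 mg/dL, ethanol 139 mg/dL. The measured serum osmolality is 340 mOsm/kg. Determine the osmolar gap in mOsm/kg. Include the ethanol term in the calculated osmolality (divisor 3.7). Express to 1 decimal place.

Calculated osmolality = 2·Na + glucose/18 + BUN/2.8 + ethanol/3.7
= 2·142 + 98/18 + 17/2.8 + 139/3.7
= 284 + 5.44 + 6.07 + 37.57
= 333.08 mOsm/kg ≈ 333.1 mOsm/kg
Osmolar gap = measured − calculated = 340 − 333.1 = 6.9 mOsm/kg

6.9 mOsm/kg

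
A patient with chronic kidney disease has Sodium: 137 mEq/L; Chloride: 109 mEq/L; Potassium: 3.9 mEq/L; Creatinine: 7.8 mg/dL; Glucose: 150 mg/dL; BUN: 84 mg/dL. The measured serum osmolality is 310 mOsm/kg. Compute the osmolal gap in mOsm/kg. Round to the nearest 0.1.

Calculated osmolality = 2·Na + glucose/18 + BUN/2.8
= 2·137 + 150/18 + 84/2.8
= 274 + 8.33 + 30
= 312.33 mOsm/kg ≈ 312.3 mOsm/kg
Osmolar gap = measured − calculated = 310 − 312.3 = -2.3 mOsm/kg

-2.3 mOsm/kg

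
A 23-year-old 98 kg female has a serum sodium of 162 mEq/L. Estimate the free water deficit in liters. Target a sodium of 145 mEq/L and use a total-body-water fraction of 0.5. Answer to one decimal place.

TBW = 0.5 · 98 = 49 L
Free water deficit = TBW · (Na/145 − 1)
= 49 · (162/145 − 1)
= 49 · 0.1172
= 5.74 L

5.7 L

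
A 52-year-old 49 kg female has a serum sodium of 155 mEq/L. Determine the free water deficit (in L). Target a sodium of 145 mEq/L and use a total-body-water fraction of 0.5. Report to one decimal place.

1.7 L

TBW = 0.5 · 49 = 24.5 L
Free water deficit = TBW · (Na/145 − 1)
= 24.5 · (155/145 − 1)
= 24.5 · 0.069
= 1.69 L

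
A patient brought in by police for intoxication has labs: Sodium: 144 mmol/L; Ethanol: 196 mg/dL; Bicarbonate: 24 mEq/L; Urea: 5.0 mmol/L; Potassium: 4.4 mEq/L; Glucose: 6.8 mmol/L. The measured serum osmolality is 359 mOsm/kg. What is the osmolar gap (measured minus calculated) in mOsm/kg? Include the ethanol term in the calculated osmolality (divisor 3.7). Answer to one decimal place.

Calculated osmolality = 2·Na + glucose + urea + ethanol/3.7
= 2·144 + 6.8 + 5 + 196/3.7
= 288 + 6.80 + 5 + 52.97
= 352.77 mOsm/kg ≈ 352.8 mOsm/kg
Osmolar gap = measured − calculated = 359 − 352.8 = 6.2 mOsm/kg

6.2 mOsm/kg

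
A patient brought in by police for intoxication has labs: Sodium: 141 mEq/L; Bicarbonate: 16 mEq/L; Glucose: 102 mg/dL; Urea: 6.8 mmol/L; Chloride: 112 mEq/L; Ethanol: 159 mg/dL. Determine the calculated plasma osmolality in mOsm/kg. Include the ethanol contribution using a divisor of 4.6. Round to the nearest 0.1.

Calculated osmolality = 2·Na + glucose/18 + urea + ethanol/4.6
= 2·141 + 102/18 + 6.8 + 159/4.6
= 282 + 5.67 + 6.80 + 34.57
= 329.04 mOsm/kg

329.0 mOsm/kg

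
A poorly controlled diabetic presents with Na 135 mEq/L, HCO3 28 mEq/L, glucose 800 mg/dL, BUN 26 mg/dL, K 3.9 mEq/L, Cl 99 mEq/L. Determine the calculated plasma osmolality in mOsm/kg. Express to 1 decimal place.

Calculated osmolality = 2·Na + glucose/18 + BUN/2.8
= 2·135 + 800/18 + 26/2.8
= 270 + 44.44 + 9.29
= 323.73 mOsm/kg

323.7 mOsm/kg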